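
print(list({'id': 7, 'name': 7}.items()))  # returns [('id', 7), ('name', 7)]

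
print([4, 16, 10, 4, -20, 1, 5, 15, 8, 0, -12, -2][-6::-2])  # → [5, -20, 10, 4]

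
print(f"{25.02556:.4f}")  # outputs 25.0256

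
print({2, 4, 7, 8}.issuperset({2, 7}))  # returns True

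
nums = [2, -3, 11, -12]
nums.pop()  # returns -12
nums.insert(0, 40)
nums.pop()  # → 11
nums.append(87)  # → [40, 2, -3, 87]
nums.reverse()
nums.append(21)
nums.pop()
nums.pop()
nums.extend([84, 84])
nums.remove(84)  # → [87, -3, 2, 84]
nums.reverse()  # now [84, 2, -3, 87]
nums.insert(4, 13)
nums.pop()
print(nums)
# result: [84, 2, -3, 87]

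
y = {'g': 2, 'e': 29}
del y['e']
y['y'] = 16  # {'g': 2, 'y': 16}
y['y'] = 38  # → {'g': 2, 'y': 38}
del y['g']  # {'y': 38}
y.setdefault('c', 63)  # 63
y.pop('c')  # 63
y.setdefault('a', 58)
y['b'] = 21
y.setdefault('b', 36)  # 21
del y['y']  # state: {'a': 58, 'b': 21}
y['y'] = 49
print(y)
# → {'a': 58, 'b': 21, 'y': 49}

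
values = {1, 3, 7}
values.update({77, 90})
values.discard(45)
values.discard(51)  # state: {1, 3, 7, 77, 90}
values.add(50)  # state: {1, 3, 7, 50, 77, 90}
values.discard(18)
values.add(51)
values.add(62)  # {1, 3, 7, 50, 51, 62, 77, 90}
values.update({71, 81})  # {1, 3, 7, 50, 51, 62, 71, 77, 81, 90}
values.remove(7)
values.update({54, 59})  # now {1, 3, 50, 51, 54, 59, 62, 71, 77, 81, 90}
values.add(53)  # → {1, 3, 50, 51, 53, 54, 59, 62, 71, 77, 81, 90}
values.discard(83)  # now {1, 3, 50, 51, 53, 54, 59, 62, 71, 77, 81, 90}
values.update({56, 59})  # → {1, 3, 50, 51, 53, 54, 56, 59, 62, 71, 77, 81, 90}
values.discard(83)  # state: {1, 3, 50, 51, 53, 54, 56, 59, 62, 71, 77, 81, 90}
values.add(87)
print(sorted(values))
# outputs [1, 3, 50, 51, 53, 54, 56, 59, 62, 71, 77, 81, 87, 90]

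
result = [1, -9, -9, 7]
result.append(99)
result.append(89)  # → [1, -9, -9, 7, 99, 89]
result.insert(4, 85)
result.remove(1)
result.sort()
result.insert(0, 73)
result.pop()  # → 99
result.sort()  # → [-9, -9, 7, 73, 85, 89]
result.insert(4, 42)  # [-9, -9, 7, 73, 42, 85, 89]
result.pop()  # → 89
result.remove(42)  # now [-9, -9, 7, 73, 85]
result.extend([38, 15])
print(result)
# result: [-9, -9, 7, 73, 85, 38, 15]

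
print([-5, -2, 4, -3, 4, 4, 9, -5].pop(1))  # -2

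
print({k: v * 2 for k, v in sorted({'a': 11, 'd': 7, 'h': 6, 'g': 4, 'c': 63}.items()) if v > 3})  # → {'a': 22, 'c': 126, 'd': 14, 'g': 8, 'h': 12}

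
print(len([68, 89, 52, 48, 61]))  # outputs 5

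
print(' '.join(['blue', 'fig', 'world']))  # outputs blue fig world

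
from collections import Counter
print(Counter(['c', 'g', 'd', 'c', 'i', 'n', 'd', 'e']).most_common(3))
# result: [('c', 2), ('d', 2), ('g', 1)]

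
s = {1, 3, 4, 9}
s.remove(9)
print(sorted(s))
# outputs [1, 3, 4]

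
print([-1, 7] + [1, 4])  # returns [-1, 7, 1, 4]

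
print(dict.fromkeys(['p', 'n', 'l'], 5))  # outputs {'p': 5, 'n': 5, 'l': 5}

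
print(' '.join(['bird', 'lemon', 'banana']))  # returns bird lemon banana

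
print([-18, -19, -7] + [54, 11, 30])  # [-18, -19, -7, 54, 11, 30]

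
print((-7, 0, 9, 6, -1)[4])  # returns -1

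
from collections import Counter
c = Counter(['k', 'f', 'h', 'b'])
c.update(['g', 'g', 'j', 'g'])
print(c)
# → Counter({'g': 3, 'k': 1, 'f': 1, 'h': 1, 'b': 1, 'j': 1})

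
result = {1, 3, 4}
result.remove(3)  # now {1, 4}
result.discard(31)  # {1, 4}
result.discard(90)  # {1, 4}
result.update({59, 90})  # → {1, 4, 59, 90}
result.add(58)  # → {1, 4, 58, 59, 90}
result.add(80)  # {1, 4, 58, 59, 80, 90}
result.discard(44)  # {1, 4, 58, 59, 80, 90}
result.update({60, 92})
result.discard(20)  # {1, 4, 58, 59, 60, 80, 90, 92}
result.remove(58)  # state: {1, 4, 59, 60, 80, 90, 92}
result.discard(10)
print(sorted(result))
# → [1, 4, 59, 60, 80, 90, 92]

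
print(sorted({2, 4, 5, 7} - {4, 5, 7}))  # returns [2]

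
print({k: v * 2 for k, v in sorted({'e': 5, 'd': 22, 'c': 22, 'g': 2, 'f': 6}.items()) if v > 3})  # {'c': 44, 'd': 44, 'e': 10, 'f': 12}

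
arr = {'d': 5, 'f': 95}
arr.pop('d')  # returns 5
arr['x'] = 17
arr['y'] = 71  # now {'f': 95, 'x': 17, 'y': 71}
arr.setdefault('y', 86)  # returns 71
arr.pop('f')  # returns 95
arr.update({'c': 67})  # {'x': 17, 'y': 71, 'c': 67}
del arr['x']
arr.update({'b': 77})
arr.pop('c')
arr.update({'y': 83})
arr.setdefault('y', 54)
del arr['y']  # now {'b': 77}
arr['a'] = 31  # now {'b': 77, 'a': 31}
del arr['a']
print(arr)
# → {'b': 77}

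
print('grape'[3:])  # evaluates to pe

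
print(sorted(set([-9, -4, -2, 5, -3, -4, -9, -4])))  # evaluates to [-9, -4, -3, -2, 5]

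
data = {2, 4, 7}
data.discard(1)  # {2, 4, 7}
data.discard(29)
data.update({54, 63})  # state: {2, 4, 7, 54, 63}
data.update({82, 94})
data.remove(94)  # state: {2, 4, 7, 54, 63, 82}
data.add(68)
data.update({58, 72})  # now {2, 4, 7, 54, 58, 63, 68, 72, 82}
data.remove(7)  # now {2, 4, 54, 58, 63, 68, 72, 82}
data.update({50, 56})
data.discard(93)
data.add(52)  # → {2, 4, 50, 52, 54, 56, 58, 63, 68, 72, 82}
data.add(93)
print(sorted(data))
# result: [2, 4, 50, 52, 54, 56, 58, 63, 68, 72, 82, 93]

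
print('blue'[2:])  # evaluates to ue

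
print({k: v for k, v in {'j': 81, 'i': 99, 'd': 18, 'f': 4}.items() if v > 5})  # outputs {'j': 81, 'i': 99, 'd': 18}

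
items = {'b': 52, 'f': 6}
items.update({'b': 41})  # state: {'b': 41, 'f': 6}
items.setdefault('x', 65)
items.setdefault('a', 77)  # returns 77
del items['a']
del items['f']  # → {'b': 41, 'x': 65}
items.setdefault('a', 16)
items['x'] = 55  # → {'b': 41, 'x': 55, 'a': 16}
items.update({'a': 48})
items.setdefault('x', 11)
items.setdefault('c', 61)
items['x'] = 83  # {'b': 41, 'x': 83, 'a': 48, 'c': 61}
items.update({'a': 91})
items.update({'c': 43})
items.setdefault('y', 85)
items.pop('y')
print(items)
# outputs {'b': 41, 'x': 83, 'a': 91, 'c': 43}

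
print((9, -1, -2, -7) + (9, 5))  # (9, -1, -2, -7, 9, 5)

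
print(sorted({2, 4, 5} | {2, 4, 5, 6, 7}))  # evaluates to [2, 4, 5, 6, 7]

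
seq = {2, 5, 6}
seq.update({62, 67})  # {2, 5, 6, 62, 67}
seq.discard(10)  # {2, 5, 6, 62, 67}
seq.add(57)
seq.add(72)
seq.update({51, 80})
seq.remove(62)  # {2, 5, 6, 51, 57, 67, 72, 80}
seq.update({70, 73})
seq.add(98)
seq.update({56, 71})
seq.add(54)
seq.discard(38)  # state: {2, 5, 6, 51, 54, 56, 57, 67, 70, 71, 72, 73, 80, 98}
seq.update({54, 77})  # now {2, 5, 6, 51, 54, 56, 57, 67, 70, 71, 72, 73, 77, 80, 98}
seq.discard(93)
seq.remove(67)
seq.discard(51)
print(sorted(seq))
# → [2, 5, 6, 54, 56, 57, 70, 71, 72, 73, 77, 80, 98]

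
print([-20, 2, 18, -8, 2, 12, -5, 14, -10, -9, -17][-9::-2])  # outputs [18, -20]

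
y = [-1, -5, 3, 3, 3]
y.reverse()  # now [3, 3, 3, -5, -1]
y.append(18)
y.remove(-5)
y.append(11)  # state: [3, 3, 3, -1, 18, 11]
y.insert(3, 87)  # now [3, 3, 3, 87, -1, 18, 11]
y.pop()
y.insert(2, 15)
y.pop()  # 18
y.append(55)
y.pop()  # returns 55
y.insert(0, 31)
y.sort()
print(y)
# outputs [-1, 3, 3, 3, 15, 31, 87]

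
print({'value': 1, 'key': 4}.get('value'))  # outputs 1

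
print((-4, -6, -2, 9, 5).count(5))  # 1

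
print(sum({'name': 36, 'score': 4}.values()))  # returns 40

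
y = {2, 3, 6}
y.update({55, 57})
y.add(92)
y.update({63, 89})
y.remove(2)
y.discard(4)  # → {3, 6, 55, 57, 63, 89, 92}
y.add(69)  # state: {3, 6, 55, 57, 63, 69, 89, 92}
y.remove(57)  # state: {3, 6, 55, 63, 69, 89, 92}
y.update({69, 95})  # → {3, 6, 55, 63, 69, 89, 92, 95}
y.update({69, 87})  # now {3, 6, 55, 63, 69, 87, 89, 92, 95}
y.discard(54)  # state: {3, 6, 55, 63, 69, 87, 89, 92, 95}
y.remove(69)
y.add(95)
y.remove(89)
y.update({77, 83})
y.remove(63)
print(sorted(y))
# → [3, 6, 55, 77, 83, 87, 92, 95]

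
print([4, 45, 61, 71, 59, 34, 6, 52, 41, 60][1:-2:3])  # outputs [45, 59, 52]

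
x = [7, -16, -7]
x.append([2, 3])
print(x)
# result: [7, -16, -7, [2, 3]]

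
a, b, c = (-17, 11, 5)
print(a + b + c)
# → -1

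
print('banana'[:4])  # bana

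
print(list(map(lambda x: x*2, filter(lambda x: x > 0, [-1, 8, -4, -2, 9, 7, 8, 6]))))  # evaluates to [16, 18, 14, 16, 12]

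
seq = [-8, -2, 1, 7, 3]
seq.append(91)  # [-8, -2, 1, 7, 3, 91]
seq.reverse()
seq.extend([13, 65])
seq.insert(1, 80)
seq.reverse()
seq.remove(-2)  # [65, 13, -8, 1, 7, 3, 80, 91]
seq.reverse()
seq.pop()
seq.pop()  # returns 13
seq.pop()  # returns -8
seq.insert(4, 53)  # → [91, 80, 3, 7, 53, 1]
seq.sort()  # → [1, 3, 7, 53, 80, 91]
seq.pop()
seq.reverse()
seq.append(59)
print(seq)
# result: [80, 53, 7, 3, 1, 59]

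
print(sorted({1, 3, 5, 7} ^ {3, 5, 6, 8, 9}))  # [1, 6, 7, 8, 9]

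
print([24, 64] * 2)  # [24, 64, 24, 64]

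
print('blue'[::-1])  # eulb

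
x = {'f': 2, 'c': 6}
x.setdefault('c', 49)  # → 6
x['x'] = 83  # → {'f': 2, 'c': 6, 'x': 83}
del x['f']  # {'c': 6, 'x': 83}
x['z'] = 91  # {'c': 6, 'x': 83, 'z': 91}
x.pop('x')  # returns 83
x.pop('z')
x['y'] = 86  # {'c': 6, 'y': 86}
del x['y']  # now {'c': 6}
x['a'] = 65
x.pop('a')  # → 65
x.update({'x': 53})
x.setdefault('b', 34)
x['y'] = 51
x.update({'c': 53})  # {'c': 53, 'x': 53, 'b': 34, 'y': 51}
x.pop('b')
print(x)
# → {'c': 53, 'x': 53, 'y': 51}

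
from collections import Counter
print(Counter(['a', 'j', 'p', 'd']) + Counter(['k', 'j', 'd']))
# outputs Counter({'j': 2, 'd': 2, 'a': 1, 'p': 1, 'k': 1})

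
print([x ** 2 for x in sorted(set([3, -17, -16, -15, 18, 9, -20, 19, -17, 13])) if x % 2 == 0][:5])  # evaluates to [400, 256, 324]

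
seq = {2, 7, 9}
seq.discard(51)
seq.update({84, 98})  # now {2, 7, 9, 84, 98}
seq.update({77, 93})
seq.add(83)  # {2, 7, 9, 77, 83, 84, 93, 98}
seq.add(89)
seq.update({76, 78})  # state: {2, 7, 9, 76, 77, 78, 83, 84, 89, 93, 98}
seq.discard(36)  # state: {2, 7, 9, 76, 77, 78, 83, 84, 89, 93, 98}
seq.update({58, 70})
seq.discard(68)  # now {2, 7, 9, 58, 70, 76, 77, 78, 83, 84, 89, 93, 98}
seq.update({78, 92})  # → {2, 7, 9, 58, 70, 76, 77, 78, 83, 84, 89, 92, 93, 98}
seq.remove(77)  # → {2, 7, 9, 58, 70, 76, 78, 83, 84, 89, 92, 93, 98}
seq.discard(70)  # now {2, 7, 9, 58, 76, 78, 83, 84, 89, 92, 93, 98}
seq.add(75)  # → {2, 7, 9, 58, 75, 76, 78, 83, 84, 89, 92, 93, 98}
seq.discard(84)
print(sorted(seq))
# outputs [2, 7, 9, 58, 75, 76, 78, 83, 89, 92, 93, 98]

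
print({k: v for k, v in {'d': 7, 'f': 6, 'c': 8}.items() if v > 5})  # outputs {'d': 7, 'f': 6, 'c': 8}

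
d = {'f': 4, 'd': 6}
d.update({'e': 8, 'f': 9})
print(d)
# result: {'f': 9, 'd': 6, 'e': 8}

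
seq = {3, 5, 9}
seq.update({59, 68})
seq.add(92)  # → {3, 5, 9, 59, 68, 92}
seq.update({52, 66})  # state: {3, 5, 9, 52, 59, 66, 68, 92}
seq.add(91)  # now {3, 5, 9, 52, 59, 66, 68, 91, 92}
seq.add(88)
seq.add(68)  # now {3, 5, 9, 52, 59, 66, 68, 88, 91, 92}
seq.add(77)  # {3, 5, 9, 52, 59, 66, 68, 77, 88, 91, 92}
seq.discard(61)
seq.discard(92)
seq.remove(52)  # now {3, 5, 9, 59, 66, 68, 77, 88, 91}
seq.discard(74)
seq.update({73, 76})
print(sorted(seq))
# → [3, 5, 9, 59, 66, 68, 73, 76, 77, 88, 91]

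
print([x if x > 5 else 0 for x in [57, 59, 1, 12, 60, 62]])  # [57, 59, 0, 12, 60, 62]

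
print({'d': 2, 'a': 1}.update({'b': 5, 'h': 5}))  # None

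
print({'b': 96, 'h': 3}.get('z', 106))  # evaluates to 106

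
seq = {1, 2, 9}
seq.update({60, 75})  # {1, 2, 9, 60, 75}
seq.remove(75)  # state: {1, 2, 9, 60}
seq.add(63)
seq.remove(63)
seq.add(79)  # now {1, 2, 9, 60, 79}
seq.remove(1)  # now {2, 9, 60, 79}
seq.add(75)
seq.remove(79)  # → {2, 9, 60, 75}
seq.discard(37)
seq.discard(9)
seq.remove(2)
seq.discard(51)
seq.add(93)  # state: {60, 75, 93}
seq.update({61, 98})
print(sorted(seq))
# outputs [60, 61, 75, 93, 98]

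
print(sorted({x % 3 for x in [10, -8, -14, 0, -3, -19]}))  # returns [0, 1, 2]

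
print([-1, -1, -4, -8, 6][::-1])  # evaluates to [6, -8, -4, -1, -1]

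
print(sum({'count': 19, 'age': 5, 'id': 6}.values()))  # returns 30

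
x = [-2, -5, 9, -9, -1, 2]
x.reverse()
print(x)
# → [2, -1, -9, 9, -5, -2]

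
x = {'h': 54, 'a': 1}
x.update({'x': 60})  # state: {'h': 54, 'a': 1, 'x': 60}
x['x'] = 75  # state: {'h': 54, 'a': 1, 'x': 75}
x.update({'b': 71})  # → {'h': 54, 'a': 1, 'x': 75, 'b': 71}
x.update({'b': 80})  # {'h': 54, 'a': 1, 'x': 75, 'b': 80}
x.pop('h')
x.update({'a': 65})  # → {'a': 65, 'x': 75, 'b': 80}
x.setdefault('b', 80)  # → 80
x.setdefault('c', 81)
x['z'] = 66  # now {'a': 65, 'x': 75, 'b': 80, 'c': 81, 'z': 66}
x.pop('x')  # 75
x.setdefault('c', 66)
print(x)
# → {'a': 65, 'b': 80, 'c': 81, 'z': 66}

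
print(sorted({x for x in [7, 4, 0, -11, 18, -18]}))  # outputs [-18, -11, 0, 4, 7, 18]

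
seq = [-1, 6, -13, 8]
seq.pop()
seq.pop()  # -13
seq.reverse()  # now [6, -1]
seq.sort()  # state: [-1, 6]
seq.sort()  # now [-1, 6]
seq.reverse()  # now [6, -1]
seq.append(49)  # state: [6, -1, 49]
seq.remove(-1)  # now [6, 49]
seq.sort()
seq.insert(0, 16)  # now [16, 6, 49]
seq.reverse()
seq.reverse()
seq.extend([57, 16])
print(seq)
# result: [16, 6, 49, 57, 16]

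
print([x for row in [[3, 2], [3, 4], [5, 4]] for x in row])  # [3, 2, 3, 4, 5, 4]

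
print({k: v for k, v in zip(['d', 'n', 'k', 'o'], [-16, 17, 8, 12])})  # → {'d': -16, 'n': 17, 'k': 8, 'o': 12}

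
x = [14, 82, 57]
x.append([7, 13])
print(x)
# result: [14, 82, 57, [7, 13]]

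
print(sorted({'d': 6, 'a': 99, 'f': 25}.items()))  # [('a', 99), ('d', 6), ('f', 25)]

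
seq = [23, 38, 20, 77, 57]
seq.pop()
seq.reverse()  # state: [77, 20, 38, 23]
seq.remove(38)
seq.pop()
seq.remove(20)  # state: [77]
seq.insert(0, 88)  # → [88, 77]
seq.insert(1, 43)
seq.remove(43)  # [88, 77]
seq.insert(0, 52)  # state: [52, 88, 77]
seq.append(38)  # [52, 88, 77, 38]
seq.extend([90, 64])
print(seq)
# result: [52, 88, 77, 38, 90, 64]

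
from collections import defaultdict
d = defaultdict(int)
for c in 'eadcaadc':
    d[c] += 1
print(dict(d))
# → {'e': 1, 'a': 3, 'd': 2, 'c': 2}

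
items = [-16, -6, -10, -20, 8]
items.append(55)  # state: [-16, -6, -10, -20, 8, 55]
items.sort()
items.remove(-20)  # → [-16, -10, -6, 8, 55]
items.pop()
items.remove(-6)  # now [-16, -10, 8]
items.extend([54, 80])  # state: [-16, -10, 8, 54, 80]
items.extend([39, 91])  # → [-16, -10, 8, 54, 80, 39, 91]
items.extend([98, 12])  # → [-16, -10, 8, 54, 80, 39, 91, 98, 12]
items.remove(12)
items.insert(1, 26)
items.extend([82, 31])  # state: [-16, 26, -10, 8, 54, 80, 39, 91, 98, 82, 31]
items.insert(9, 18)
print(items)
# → [-16, 26, -10, 8, 54, 80, 39, 91, 98, 18, 82, 31]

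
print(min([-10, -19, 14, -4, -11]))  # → -19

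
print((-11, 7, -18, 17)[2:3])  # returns (-18,)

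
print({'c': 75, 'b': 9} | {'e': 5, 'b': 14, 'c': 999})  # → {'c': 999, 'b': 14, 'e': 5}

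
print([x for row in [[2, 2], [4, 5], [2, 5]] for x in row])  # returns [2, 2, 4, 5, 2, 5]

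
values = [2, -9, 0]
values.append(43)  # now [2, -9, 0, 43]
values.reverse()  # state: [43, 0, -9, 2]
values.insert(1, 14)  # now [43, 14, 0, -9, 2]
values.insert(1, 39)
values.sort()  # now [-9, 0, 2, 14, 39, 43]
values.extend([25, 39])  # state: [-9, 0, 2, 14, 39, 43, 25, 39]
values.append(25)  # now [-9, 0, 2, 14, 39, 43, 25, 39, 25]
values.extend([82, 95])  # [-9, 0, 2, 14, 39, 43, 25, 39, 25, 82, 95]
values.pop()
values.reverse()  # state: [82, 25, 39, 25, 43, 39, 14, 2, 0, -9]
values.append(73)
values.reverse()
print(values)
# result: [73, -9, 0, 2, 14, 39, 43, 25, 39, 25, 82]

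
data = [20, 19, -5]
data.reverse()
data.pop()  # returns 20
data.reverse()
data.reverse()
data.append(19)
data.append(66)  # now [-5, 19, 19, 66]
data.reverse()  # [66, 19, 19, -5]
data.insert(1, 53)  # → [66, 53, 19, 19, -5]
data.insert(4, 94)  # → [66, 53, 19, 19, 94, -5]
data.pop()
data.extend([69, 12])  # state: [66, 53, 19, 19, 94, 69, 12]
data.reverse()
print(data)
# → [12, 69, 94, 19, 19, 53, 66]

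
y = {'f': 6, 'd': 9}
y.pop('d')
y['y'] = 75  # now {'f': 6, 'y': 75}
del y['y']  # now {'f': 6}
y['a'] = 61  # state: {'f': 6, 'a': 61}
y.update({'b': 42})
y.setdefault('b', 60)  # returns 42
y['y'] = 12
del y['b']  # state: {'f': 6, 'a': 61, 'y': 12}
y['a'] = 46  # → {'f': 6, 'a': 46, 'y': 12}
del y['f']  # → {'a': 46, 'y': 12}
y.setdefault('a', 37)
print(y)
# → {'a': 46, 'y': 12}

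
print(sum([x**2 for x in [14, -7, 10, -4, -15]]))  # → 586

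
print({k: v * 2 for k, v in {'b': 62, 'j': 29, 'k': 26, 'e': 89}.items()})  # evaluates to {'b': 124, 'j': 58, 'k': 52, 'e': 178}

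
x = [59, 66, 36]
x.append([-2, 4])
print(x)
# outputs [59, 66, 36, [-2, 4]]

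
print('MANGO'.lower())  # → mango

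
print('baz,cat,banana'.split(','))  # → ['baz', 'cat', 'banana']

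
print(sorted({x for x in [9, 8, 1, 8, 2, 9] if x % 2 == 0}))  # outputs [2, 8]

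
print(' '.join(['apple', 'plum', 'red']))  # apple plum red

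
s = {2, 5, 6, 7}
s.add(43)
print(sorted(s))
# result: [2, 5, 6, 7, 43]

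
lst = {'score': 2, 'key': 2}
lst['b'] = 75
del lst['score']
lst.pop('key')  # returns 2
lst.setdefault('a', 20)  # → 20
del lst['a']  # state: {'b': 75}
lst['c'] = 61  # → {'b': 75, 'c': 61}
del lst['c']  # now {'b': 75}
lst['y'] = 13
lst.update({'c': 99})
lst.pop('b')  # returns 75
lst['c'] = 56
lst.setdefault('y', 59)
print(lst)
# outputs {'y': 13, 'c': 56}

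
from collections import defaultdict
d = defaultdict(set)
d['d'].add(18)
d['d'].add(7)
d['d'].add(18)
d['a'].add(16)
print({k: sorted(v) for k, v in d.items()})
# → {'d': [7, 18], 'a': [16]}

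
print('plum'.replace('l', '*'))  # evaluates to p*um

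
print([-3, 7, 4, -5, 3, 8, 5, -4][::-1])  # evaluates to [-4, 5, 8, 3, -5, 4, 7, -3]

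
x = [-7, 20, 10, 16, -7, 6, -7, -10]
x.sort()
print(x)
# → [-10, -7, -7, -7, 6, 10, 16, 20]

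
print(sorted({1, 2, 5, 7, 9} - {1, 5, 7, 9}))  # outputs [2]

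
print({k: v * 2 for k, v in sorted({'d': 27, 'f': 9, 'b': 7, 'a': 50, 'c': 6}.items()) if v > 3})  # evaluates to {'a': 100, 'b': 14, 'c': 12, 'd': 54, 'f': 18}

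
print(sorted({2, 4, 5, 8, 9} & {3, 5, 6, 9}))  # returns [5, 9]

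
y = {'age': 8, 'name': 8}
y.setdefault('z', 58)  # 58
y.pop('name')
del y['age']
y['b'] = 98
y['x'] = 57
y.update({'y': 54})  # {'z': 58, 'b': 98, 'x': 57, 'y': 54}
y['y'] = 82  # {'z': 58, 'b': 98, 'x': 57, 'y': 82}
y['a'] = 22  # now {'z': 58, 'b': 98, 'x': 57, 'y': 82, 'a': 22}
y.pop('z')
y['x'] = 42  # {'b': 98, 'x': 42, 'y': 82, 'a': 22}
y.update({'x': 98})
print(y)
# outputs {'b': 98, 'x': 98, 'y': 82, 'a': 22}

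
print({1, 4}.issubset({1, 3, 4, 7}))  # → True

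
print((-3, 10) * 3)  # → (-3, 10, -3, 10, -3, 10)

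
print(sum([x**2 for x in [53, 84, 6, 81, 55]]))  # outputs 19487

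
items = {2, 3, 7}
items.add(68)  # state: {2, 3, 7, 68}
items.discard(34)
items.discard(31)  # {2, 3, 7, 68}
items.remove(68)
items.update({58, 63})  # {2, 3, 7, 58, 63}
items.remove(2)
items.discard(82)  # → {3, 7, 58, 63}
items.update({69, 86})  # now {3, 7, 58, 63, 69, 86}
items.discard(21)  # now {3, 7, 58, 63, 69, 86}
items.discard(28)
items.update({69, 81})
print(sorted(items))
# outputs [3, 7, 58, 63, 69, 81, 86]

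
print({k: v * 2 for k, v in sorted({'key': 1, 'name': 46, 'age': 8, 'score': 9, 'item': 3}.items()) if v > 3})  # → {'age': 16, 'name': 92, 'score': 18}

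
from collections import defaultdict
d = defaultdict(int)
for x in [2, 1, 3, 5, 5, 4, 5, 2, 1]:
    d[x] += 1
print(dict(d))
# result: {2: 2, 1: 2, 3: 1, 5: 3, 4: 1}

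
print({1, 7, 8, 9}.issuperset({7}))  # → True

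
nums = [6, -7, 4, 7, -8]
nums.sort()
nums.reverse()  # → [7, 6, 4, -7, -8]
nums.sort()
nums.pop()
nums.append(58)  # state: [-8, -7, 4, 6, 58]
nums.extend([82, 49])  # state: [-8, -7, 4, 6, 58, 82, 49]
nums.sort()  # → [-8, -7, 4, 6, 49, 58, 82]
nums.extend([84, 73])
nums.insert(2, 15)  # [-8, -7, 15, 4, 6, 49, 58, 82, 84, 73]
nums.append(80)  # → [-8, -7, 15, 4, 6, 49, 58, 82, 84, 73, 80]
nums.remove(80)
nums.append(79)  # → [-8, -7, 15, 4, 6, 49, 58, 82, 84, 73, 79]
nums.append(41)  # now [-8, -7, 15, 4, 6, 49, 58, 82, 84, 73, 79, 41]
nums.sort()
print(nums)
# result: [-8, -7, 4, 6, 15, 41, 49, 58, 73, 79, 82, 84]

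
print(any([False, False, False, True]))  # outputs True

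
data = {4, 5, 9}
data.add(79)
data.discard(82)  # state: {4, 5, 9, 79}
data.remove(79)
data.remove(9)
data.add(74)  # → {4, 5, 74}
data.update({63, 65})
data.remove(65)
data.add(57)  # {4, 5, 57, 63, 74}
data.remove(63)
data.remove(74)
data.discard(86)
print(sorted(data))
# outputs [4, 5, 57]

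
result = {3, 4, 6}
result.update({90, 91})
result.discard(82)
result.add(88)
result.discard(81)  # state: {3, 4, 6, 88, 90, 91}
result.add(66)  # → {3, 4, 6, 66, 88, 90, 91}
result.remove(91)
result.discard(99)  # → {3, 4, 6, 66, 88, 90}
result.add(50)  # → {3, 4, 6, 50, 66, 88, 90}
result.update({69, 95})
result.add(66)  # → {3, 4, 6, 50, 66, 69, 88, 90, 95}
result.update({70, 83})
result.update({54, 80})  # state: {3, 4, 6, 50, 54, 66, 69, 70, 80, 83, 88, 90, 95}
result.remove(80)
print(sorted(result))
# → [3, 4, 6, 50, 54, 66, 69, 70, 83, 88, 90, 95]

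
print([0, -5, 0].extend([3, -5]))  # None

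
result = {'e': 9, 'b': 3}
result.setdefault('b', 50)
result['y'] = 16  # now {'e': 9, 'b': 3, 'y': 16}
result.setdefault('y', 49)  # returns 16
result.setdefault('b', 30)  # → 3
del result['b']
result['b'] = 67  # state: {'e': 9, 'y': 16, 'b': 67}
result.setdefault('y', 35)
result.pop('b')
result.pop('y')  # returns 16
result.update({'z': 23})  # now {'e': 9, 'z': 23}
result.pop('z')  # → 23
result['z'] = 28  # {'e': 9, 'z': 28}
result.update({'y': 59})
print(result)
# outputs {'e': 9, 'z': 28, 'y': 59}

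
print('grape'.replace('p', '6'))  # gra6e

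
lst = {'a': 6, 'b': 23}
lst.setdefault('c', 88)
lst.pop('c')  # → 88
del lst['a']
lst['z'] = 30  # {'b': 23, 'z': 30}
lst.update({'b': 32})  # {'b': 32, 'z': 30}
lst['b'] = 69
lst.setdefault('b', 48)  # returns 69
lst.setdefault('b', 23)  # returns 69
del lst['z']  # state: {'b': 69}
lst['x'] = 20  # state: {'b': 69, 'x': 20}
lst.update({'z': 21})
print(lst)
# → {'b': 69, 'x': 20, 'z': 21}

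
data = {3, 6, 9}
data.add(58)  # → {3, 6, 9, 58}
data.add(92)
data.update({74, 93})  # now {3, 6, 9, 58, 74, 92, 93}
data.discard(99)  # {3, 6, 9, 58, 74, 92, 93}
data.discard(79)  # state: {3, 6, 9, 58, 74, 92, 93}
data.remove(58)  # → {3, 6, 9, 74, 92, 93}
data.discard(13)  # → {3, 6, 9, 74, 92, 93}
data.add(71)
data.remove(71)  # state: {3, 6, 9, 74, 92, 93}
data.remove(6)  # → {3, 9, 74, 92, 93}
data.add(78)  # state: {3, 9, 74, 78, 92, 93}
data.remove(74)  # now {3, 9, 78, 92, 93}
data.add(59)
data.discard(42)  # {3, 9, 59, 78, 92, 93}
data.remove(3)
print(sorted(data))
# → [9, 59, 78, 92, 93]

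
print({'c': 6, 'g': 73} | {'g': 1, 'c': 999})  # {'c': 999, 'g': 1}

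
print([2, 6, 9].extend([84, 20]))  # None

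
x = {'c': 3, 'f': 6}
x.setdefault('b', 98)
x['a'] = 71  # {'c': 3, 'f': 6, 'b': 98, 'a': 71}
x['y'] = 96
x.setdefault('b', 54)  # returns 98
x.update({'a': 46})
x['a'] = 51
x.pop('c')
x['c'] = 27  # {'f': 6, 'b': 98, 'a': 51, 'y': 96, 'c': 27}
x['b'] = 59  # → {'f': 6, 'b': 59, 'a': 51, 'y': 96, 'c': 27}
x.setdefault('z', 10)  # 10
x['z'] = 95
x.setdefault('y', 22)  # 96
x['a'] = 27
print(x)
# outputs {'f': 6, 'b': 59, 'a': 27, 'y': 96, 'c': 27, 'z': 95}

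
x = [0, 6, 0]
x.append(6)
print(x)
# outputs [0, 6, 0, 6]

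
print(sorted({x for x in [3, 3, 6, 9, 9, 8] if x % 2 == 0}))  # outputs [6, 8]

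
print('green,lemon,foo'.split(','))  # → ['green', 'lemon', 'foo']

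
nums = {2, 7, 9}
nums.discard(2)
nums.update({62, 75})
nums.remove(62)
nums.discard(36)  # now {7, 9, 75}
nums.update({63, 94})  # {7, 9, 63, 75, 94}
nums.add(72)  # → {7, 9, 63, 72, 75, 94}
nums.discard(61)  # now {7, 9, 63, 72, 75, 94}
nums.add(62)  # {7, 9, 62, 63, 72, 75, 94}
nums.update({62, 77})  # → {7, 9, 62, 63, 72, 75, 77, 94}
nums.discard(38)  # {7, 9, 62, 63, 72, 75, 77, 94}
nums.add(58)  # {7, 9, 58, 62, 63, 72, 75, 77, 94}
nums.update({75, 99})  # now {7, 9, 58, 62, 63, 72, 75, 77, 94, 99}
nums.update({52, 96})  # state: {7, 9, 52, 58, 62, 63, 72, 75, 77, 94, 96, 99}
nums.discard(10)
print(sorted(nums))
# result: [7, 9, 52, 58, 62, 63, 72, 75, 77, 94, 96, 99]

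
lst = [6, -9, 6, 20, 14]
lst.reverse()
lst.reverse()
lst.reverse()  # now [14, 20, 6, -9, 6]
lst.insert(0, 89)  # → [89, 14, 20, 6, -9, 6]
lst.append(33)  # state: [89, 14, 20, 6, -9, 6, 33]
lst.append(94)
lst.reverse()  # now [94, 33, 6, -9, 6, 20, 14, 89]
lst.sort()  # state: [-9, 6, 6, 14, 20, 33, 89, 94]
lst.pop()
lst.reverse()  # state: [89, 33, 20, 14, 6, 6, -9]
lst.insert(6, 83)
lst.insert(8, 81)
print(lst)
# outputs [89, 33, 20, 14, 6, 6, 83, -9, 81]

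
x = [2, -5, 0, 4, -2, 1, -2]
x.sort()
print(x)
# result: [-5, -2, -2, 0, 1, 2, 4]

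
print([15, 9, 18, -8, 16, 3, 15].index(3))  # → 5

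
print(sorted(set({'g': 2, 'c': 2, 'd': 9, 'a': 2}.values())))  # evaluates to [2, 9]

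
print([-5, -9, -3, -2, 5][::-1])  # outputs [5, -2, -3, -9, -5]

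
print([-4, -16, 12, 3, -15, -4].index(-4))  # 0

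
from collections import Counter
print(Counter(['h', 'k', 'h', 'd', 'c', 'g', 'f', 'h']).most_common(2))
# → [('h', 3), ('k', 1)]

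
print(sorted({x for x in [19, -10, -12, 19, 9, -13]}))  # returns [-13, -12, -10, 9, 19]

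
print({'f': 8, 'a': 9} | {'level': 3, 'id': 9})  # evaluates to {'f': 8, 'a': 9, 'level': 3, 'id': 9}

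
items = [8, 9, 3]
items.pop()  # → 3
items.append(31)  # [8, 9, 31]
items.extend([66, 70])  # [8, 9, 31, 66, 70]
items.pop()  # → 70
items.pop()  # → 66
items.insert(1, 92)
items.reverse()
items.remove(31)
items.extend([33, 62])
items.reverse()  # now [62, 33, 8, 92, 9]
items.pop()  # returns 9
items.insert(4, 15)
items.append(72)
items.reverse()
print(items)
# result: [72, 15, 92, 8, 33, 62]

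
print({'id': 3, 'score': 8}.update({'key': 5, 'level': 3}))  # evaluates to None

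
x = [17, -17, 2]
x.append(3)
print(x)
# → [17, -17, 2, 3]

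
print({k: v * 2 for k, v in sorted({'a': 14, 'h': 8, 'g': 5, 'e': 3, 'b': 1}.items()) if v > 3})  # {'a': 28, 'g': 10, 'h': 16}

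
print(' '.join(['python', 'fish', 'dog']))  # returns python fish dog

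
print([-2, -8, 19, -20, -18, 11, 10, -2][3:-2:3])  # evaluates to [-20]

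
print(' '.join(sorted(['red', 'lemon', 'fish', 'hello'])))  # fish hello lemon red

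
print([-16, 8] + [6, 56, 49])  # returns [-16, 8, 6, 56, 49]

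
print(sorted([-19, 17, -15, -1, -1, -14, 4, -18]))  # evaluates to [-19, -18, -15, -14, -1, -1, 4, 17]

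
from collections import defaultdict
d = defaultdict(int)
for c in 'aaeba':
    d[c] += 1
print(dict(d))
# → {'a': 3, 'e': 1, 'b': 1}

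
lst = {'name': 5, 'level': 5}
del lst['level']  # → {'name': 5}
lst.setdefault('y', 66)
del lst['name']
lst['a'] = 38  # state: {'y': 66, 'a': 38}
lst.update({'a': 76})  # {'y': 66, 'a': 76}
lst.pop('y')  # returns 66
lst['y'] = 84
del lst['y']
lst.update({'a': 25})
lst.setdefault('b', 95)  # 95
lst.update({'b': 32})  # {'a': 25, 'b': 32}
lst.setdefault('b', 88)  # 32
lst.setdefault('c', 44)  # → 44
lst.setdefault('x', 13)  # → 13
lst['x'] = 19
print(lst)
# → {'a': 25, 'b': 32, 'c': 44, 'x': 19}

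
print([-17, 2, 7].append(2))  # None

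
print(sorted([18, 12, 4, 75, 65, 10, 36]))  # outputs [4, 10, 12, 18, 36, 65, 75]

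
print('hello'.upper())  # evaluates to HELLO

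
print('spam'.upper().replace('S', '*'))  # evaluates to *PAM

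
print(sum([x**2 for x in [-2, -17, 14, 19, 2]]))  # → 854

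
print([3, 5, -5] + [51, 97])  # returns [3, 5, -5, 51, 97]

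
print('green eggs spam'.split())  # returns ['green', 'eggs', 'spam']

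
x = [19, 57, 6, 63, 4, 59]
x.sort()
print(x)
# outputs [4, 6, 19, 57, 59, 63]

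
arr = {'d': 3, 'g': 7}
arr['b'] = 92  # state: {'d': 3, 'g': 7, 'b': 92}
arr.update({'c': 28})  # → {'d': 3, 'g': 7, 'b': 92, 'c': 28}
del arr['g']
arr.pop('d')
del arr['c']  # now {'b': 92}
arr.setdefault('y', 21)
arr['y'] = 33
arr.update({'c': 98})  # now {'b': 92, 'y': 33, 'c': 98}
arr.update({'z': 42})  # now {'b': 92, 'y': 33, 'c': 98, 'z': 42}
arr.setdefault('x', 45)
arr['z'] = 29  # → {'b': 92, 'y': 33, 'c': 98, 'z': 29, 'x': 45}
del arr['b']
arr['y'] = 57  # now {'y': 57, 'c': 98, 'z': 29, 'x': 45}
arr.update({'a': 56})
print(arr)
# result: {'y': 57, 'c': 98, 'z': 29, 'x': 45, 'a': 56}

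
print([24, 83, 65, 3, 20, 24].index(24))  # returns 0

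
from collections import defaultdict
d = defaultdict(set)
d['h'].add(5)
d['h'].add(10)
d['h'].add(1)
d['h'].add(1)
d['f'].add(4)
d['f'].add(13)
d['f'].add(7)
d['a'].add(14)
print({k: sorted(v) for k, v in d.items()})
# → {'h': [1, 5, 10], 'f': [4, 7, 13], 'a': [14]}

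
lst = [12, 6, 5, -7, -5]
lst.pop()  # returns -5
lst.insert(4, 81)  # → [12, 6, 5, -7, 81]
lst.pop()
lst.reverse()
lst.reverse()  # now [12, 6, 5, -7]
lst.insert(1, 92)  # [12, 92, 6, 5, -7]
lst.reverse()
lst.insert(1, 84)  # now [-7, 84, 5, 6, 92, 12]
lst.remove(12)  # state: [-7, 84, 5, 6, 92]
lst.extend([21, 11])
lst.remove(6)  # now [-7, 84, 5, 92, 21, 11]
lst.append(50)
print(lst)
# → [-7, 84, 5, 92, 21, 11, 50]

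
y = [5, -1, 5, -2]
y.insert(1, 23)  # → [5, 23, -1, 5, -2]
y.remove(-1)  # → [5, 23, 5, -2]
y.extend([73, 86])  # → [5, 23, 5, -2, 73, 86]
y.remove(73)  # [5, 23, 5, -2, 86]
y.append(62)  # [5, 23, 5, -2, 86, 62]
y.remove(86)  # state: [5, 23, 5, -2, 62]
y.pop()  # 62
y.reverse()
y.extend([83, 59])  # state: [-2, 5, 23, 5, 83, 59]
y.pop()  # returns 59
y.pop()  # 83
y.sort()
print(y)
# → [-2, 5, 5, 23]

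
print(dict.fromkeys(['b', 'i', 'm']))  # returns {'b': None, 'i': None, 'm': None}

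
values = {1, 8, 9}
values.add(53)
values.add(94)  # {1, 8, 9, 53, 94}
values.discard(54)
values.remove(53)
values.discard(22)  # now {1, 8, 9, 94}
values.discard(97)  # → {1, 8, 9, 94}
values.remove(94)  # {1, 8, 9}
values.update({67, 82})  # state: {1, 8, 9, 67, 82}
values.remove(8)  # {1, 9, 67, 82}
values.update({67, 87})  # {1, 9, 67, 82, 87}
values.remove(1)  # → {9, 67, 82, 87}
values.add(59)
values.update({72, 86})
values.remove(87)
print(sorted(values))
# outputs [9, 59, 67, 72, 82, 86]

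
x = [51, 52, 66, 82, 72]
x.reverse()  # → [72, 82, 66, 52, 51]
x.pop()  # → 51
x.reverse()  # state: [52, 66, 82, 72]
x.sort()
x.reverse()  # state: [82, 72, 66, 52]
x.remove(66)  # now [82, 72, 52]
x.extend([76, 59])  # [82, 72, 52, 76, 59]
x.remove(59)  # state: [82, 72, 52, 76]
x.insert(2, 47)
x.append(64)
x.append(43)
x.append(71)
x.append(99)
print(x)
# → [82, 72, 47, 52, 76, 64, 43, 71, 99]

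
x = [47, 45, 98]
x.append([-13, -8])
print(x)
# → [47, 45, 98, [-13, -8]]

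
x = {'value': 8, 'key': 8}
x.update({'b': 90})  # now {'value': 8, 'key': 8, 'b': 90}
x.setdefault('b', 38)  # 90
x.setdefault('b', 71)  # 90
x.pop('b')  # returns 90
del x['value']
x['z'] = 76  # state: {'key': 8, 'z': 76}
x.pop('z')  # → 76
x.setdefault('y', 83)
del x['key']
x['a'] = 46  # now {'y': 83, 'a': 46}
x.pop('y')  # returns 83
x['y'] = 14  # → {'a': 46, 'y': 14}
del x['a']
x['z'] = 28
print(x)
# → {'y': 14, 'z': 28}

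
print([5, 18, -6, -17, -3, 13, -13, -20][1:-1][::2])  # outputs [18, -17, 13]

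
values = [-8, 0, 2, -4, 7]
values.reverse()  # [7, -4, 2, 0, -8]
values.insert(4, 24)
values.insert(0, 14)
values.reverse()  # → [-8, 24, 0, 2, -4, 7, 14]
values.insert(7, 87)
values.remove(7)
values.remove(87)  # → [-8, 24, 0, 2, -4, 14]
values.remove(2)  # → [-8, 24, 0, -4, 14]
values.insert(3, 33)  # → [-8, 24, 0, 33, -4, 14]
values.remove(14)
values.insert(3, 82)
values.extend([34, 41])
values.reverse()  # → [41, 34, -4, 33, 82, 0, 24, -8]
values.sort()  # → [-8, -4, 0, 24, 33, 34, 41, 82]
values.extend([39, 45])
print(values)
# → [-8, -4, 0, 24, 33, 34, 41, 82, 39, 45]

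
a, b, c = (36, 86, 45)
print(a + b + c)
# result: 167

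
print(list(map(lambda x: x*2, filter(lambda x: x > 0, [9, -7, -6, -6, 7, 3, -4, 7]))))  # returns [18, 14, 6, 14]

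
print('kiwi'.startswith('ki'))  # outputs True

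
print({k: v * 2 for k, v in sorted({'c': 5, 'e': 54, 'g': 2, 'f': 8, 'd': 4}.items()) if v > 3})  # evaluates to {'c': 10, 'd': 8, 'e': 108, 'f': 16}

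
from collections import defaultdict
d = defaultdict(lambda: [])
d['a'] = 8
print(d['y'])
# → []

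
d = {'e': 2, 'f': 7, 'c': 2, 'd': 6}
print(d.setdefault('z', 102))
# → 102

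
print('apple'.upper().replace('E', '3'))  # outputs APPL3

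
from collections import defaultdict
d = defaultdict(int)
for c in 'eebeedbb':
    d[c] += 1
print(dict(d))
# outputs {'e': 4, 'b': 3, 'd': 1}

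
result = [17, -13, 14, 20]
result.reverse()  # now [20, 14, -13, 17]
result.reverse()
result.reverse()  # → [20, 14, -13, 17]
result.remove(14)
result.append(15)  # [20, -13, 17, 15]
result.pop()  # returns 15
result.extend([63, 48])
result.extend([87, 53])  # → [20, -13, 17, 63, 48, 87, 53]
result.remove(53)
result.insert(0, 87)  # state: [87, 20, -13, 17, 63, 48, 87]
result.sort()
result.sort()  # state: [-13, 17, 20, 48, 63, 87, 87]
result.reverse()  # [87, 87, 63, 48, 20, 17, -13]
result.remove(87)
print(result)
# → [87, 63, 48, 20, 17, -13]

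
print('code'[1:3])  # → od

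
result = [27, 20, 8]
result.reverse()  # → [8, 20, 27]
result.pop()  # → 27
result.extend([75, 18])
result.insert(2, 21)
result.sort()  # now [8, 18, 20, 21, 75]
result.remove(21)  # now [8, 18, 20, 75]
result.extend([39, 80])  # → [8, 18, 20, 75, 39, 80]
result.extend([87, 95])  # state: [8, 18, 20, 75, 39, 80, 87, 95]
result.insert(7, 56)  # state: [8, 18, 20, 75, 39, 80, 87, 56, 95]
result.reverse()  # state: [95, 56, 87, 80, 39, 75, 20, 18, 8]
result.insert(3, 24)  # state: [95, 56, 87, 24, 80, 39, 75, 20, 18, 8]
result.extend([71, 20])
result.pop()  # 20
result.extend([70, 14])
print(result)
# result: [95, 56, 87, 24, 80, 39, 75, 20, 18, 8, 71, 70, 14]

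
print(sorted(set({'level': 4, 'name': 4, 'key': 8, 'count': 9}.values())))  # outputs [4, 8, 9]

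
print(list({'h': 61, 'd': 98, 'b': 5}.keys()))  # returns ['h', 'd', 'b']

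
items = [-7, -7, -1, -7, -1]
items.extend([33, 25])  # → [-7, -7, -1, -7, -1, 33, 25]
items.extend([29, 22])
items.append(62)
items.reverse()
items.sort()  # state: [-7, -7, -7, -1, -1, 22, 25, 29, 33, 62]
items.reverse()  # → [62, 33, 29, 25, 22, -1, -1, -7, -7, -7]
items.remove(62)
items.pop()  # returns -7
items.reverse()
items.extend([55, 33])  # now [-7, -7, -1, -1, 22, 25, 29, 33, 55, 33]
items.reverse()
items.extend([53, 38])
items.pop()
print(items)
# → [33, 55, 33, 29, 25, 22, -1, -1, -7, -7, 53]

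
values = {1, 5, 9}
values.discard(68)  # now {1, 5, 9}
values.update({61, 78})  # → {1, 5, 9, 61, 78}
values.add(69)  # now {1, 5, 9, 61, 69, 78}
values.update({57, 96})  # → {1, 5, 9, 57, 61, 69, 78, 96}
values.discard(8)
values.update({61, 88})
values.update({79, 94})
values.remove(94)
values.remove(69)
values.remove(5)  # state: {1, 9, 57, 61, 78, 79, 88, 96}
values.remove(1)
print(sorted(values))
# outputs [9, 57, 61, 78, 79, 88, 96]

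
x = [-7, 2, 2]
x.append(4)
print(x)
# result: [-7, 2, 2, 4]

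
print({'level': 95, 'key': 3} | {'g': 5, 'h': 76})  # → {'level': 95, 'key': 3, 'g': 5, 'h': 76}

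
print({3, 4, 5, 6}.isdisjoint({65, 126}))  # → True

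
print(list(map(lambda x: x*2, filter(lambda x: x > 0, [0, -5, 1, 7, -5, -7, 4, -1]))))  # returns [2, 14, 8]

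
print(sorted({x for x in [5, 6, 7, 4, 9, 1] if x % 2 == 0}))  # [4, 6]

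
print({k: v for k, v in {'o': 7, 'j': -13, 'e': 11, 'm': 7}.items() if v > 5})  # {'o': 7, 'e': 11, 'm': 7}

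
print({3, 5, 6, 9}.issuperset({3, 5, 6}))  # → True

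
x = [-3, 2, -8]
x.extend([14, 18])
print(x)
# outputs [-3, 2, -8, 14, 18]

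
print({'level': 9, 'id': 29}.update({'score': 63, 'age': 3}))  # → None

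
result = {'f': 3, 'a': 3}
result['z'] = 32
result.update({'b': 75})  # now {'f': 3, 'a': 3, 'z': 32, 'b': 75}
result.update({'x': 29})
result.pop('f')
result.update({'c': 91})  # {'a': 3, 'z': 32, 'b': 75, 'x': 29, 'c': 91}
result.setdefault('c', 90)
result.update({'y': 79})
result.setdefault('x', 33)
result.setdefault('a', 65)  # 3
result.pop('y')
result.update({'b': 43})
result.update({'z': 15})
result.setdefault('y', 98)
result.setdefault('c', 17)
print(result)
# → {'a': 3, 'z': 15, 'b': 43, 'x': 29, 'c': 91, 'y': 98}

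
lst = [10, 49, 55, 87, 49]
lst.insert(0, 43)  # [43, 10, 49, 55, 87, 49]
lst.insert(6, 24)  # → [43, 10, 49, 55, 87, 49, 24]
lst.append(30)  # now [43, 10, 49, 55, 87, 49, 24, 30]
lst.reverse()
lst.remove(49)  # [30, 24, 87, 55, 49, 10, 43]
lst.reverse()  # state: [43, 10, 49, 55, 87, 24, 30]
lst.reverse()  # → [30, 24, 87, 55, 49, 10, 43]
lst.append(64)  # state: [30, 24, 87, 55, 49, 10, 43, 64]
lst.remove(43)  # [30, 24, 87, 55, 49, 10, 64]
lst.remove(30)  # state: [24, 87, 55, 49, 10, 64]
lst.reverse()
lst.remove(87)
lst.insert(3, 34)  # [64, 10, 49, 34, 55, 24]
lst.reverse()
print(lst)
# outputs [24, 55, 34, 49, 10, 64]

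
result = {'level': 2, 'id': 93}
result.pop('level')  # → 2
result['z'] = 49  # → {'id': 93, 'z': 49}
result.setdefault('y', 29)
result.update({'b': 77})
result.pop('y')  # 29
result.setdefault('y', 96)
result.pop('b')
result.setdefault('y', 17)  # 96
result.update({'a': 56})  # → {'id': 93, 'z': 49, 'y': 96, 'a': 56}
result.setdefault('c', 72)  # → 72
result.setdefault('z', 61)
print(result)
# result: {'id': 93, 'z': 49, 'y': 96, 'a': 56, 'c': 72}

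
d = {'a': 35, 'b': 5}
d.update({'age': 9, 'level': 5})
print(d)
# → {'a': 35, 'b': 5, 'age': 9, 'level': 5}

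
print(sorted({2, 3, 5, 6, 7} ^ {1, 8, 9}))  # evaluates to [1, 2, 3, 5, 6, 7, 8, 9]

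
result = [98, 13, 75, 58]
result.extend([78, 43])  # [98, 13, 75, 58, 78, 43]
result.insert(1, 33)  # [98, 33, 13, 75, 58, 78, 43]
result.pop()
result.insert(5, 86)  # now [98, 33, 13, 75, 58, 86, 78]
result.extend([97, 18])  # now [98, 33, 13, 75, 58, 86, 78, 97, 18]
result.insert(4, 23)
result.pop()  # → 18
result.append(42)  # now [98, 33, 13, 75, 23, 58, 86, 78, 97, 42]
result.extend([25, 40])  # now [98, 33, 13, 75, 23, 58, 86, 78, 97, 42, 25, 40]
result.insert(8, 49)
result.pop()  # 40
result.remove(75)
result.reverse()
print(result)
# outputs [25, 42, 97, 49, 78, 86, 58, 23, 13, 33, 98]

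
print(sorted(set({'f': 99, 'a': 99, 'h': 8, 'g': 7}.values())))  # [7, 8, 99]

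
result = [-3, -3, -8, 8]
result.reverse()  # [8, -8, -3, -3]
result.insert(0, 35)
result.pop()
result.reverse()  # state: [-3, -8, 8, 35]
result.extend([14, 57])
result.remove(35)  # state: [-3, -8, 8, 14, 57]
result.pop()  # 57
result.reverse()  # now [14, 8, -8, -3]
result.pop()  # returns -3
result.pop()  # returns -8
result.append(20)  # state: [14, 8, 20]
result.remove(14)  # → [8, 20]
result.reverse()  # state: [20, 8]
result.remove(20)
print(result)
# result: [8]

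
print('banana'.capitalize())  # Banana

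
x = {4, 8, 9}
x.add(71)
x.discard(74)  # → {4, 8, 9, 71}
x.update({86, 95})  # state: {4, 8, 9, 71, 86, 95}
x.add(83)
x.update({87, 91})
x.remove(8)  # {4, 9, 71, 83, 86, 87, 91, 95}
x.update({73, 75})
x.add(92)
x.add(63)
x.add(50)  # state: {4, 9, 50, 63, 71, 73, 75, 83, 86, 87, 91, 92, 95}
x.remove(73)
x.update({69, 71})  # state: {4, 9, 50, 63, 69, 71, 75, 83, 86, 87, 91, 92, 95}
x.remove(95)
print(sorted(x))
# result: [4, 9, 50, 63, 69, 71, 75, 83, 86, 87, 91, 92]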